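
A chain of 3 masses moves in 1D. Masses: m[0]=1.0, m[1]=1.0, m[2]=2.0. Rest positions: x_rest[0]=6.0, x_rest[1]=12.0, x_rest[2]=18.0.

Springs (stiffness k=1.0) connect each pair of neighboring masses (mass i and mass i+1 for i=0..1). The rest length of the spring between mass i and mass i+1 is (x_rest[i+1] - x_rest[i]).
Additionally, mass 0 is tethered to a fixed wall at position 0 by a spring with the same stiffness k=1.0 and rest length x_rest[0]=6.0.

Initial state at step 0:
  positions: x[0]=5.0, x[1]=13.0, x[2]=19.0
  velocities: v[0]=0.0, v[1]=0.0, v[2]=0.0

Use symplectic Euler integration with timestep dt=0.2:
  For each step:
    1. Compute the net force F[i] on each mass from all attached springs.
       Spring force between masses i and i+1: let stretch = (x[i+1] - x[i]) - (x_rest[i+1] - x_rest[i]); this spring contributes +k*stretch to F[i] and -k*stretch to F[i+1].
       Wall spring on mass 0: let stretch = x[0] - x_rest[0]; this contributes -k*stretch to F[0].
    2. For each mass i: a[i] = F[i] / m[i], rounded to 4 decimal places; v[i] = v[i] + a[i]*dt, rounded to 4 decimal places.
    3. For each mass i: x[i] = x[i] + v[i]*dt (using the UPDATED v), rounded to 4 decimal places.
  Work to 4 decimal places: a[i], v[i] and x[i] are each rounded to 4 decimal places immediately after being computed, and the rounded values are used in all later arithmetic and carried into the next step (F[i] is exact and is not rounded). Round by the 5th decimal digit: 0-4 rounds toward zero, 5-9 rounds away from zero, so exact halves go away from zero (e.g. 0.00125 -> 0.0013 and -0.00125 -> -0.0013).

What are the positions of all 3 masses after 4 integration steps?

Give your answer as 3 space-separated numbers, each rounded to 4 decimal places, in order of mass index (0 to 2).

Step 0: x=[5.0000 13.0000 19.0000] v=[0.0000 0.0000 0.0000]
Step 1: x=[5.1200 12.9200 19.0000] v=[0.6000 -0.4000 0.0000]
Step 2: x=[5.3472 12.7712 18.9984] v=[1.1360 -0.7440 -0.0080]
Step 3: x=[5.6575 12.5745 18.9923] v=[1.5514 -0.9834 -0.0307]
Step 4: x=[6.0182 12.3579 18.9778] v=[1.8033 -1.0832 -0.0725]

Answer: 6.0182 12.3579 18.9778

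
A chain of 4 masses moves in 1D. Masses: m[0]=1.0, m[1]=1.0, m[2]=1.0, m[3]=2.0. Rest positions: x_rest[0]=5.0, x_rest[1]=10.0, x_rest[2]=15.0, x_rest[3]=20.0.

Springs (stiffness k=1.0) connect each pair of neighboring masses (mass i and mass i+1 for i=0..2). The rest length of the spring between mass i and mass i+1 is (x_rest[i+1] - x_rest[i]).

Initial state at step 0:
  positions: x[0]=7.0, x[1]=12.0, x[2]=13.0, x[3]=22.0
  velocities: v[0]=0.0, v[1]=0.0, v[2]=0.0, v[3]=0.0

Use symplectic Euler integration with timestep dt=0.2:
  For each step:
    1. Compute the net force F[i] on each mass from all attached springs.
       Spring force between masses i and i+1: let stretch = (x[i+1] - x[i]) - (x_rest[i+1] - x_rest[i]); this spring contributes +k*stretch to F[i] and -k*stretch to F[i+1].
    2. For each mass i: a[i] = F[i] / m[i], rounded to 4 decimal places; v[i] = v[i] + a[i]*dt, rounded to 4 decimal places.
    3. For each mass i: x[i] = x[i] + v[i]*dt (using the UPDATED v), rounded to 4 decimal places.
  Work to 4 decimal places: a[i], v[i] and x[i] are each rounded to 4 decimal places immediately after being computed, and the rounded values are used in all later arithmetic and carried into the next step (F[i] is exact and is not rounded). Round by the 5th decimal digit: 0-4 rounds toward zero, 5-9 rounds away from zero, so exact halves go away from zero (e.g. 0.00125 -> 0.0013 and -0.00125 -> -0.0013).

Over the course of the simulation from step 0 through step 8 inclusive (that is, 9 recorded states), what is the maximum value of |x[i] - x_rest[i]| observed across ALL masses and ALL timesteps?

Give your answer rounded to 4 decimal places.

Step 0: x=[7.0000 12.0000 13.0000 22.0000] v=[0.0000 0.0000 0.0000 0.0000]
Step 1: x=[7.0000 11.8400 13.3200 21.9200] v=[0.0000 -0.8000 1.6000 -0.4000]
Step 2: x=[6.9936 11.5456 13.9248 21.7680] v=[-0.0320 -1.4720 3.0240 -0.7600]
Step 3: x=[6.9693 11.1643 14.7482 21.5591] v=[-0.1216 -1.9066 4.1168 -1.0443]
Step 4: x=[6.9128 10.7585 15.7006 21.3140] v=[-0.2826 -2.0288 4.7622 -1.2254]
Step 5: x=[6.8101 10.3966 16.6799 21.0567] v=[-0.5135 -1.8095 4.8965 -1.2867]
Step 6: x=[6.6509 10.1426 17.5829 20.8118] v=[-0.7962 -1.2701 4.5152 -1.2244]
Step 7: x=[6.4313 10.0465 18.3175 20.6023] v=[-1.0979 -0.4804 3.6729 -1.0473]
Step 8: x=[6.1563 10.1367 18.8126 20.4471] v=[-1.3749 0.4508 2.4757 -0.7758]
Max displacement = 3.8126

Answer: 3.8126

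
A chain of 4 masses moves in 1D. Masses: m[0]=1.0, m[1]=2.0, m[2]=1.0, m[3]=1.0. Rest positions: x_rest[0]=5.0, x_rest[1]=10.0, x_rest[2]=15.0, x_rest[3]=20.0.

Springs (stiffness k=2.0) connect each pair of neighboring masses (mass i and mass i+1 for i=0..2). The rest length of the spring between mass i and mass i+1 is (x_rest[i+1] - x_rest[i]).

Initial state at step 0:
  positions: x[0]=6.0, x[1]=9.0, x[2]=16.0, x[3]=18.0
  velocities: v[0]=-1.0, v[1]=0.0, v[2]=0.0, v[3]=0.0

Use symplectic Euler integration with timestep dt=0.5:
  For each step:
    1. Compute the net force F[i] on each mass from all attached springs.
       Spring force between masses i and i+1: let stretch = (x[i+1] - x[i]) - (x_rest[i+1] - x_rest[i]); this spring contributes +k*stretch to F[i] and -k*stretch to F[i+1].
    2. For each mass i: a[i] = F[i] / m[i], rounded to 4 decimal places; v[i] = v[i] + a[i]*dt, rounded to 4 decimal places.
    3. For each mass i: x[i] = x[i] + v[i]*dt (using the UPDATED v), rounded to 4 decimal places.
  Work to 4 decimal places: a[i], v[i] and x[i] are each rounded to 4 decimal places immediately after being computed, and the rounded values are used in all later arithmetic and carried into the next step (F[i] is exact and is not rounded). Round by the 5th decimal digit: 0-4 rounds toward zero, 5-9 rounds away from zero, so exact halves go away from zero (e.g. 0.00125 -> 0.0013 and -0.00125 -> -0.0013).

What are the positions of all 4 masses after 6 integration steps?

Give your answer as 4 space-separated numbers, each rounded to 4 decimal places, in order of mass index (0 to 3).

Step 0: x=[6.0000 9.0000 16.0000 18.0000] v=[-1.0000 0.0000 0.0000 0.0000]
Step 1: x=[4.5000 10.0000 13.5000 19.5000] v=[-3.0000 2.0000 -5.0000 3.0000]
Step 2: x=[3.2500 10.5000 12.2500 20.5000] v=[-2.5000 1.0000 -2.5000 2.0000]
Step 3: x=[3.1250 9.6250 14.2500 19.8750] v=[-0.2500 -1.7500 4.0000 -1.2500]
Step 4: x=[3.7500 8.2813 16.7500 18.9375] v=[1.2500 -2.6875 5.0000 -1.8750]
Step 5: x=[4.1407 7.9219 16.1094 19.4063] v=[0.7813 -0.7188 -1.2812 0.9375]
Step 6: x=[3.9220 8.6641 13.0235 20.7266] v=[-0.4375 1.4844 -6.1718 2.6406]

Answer: 3.9220 8.6641 13.0235 20.7266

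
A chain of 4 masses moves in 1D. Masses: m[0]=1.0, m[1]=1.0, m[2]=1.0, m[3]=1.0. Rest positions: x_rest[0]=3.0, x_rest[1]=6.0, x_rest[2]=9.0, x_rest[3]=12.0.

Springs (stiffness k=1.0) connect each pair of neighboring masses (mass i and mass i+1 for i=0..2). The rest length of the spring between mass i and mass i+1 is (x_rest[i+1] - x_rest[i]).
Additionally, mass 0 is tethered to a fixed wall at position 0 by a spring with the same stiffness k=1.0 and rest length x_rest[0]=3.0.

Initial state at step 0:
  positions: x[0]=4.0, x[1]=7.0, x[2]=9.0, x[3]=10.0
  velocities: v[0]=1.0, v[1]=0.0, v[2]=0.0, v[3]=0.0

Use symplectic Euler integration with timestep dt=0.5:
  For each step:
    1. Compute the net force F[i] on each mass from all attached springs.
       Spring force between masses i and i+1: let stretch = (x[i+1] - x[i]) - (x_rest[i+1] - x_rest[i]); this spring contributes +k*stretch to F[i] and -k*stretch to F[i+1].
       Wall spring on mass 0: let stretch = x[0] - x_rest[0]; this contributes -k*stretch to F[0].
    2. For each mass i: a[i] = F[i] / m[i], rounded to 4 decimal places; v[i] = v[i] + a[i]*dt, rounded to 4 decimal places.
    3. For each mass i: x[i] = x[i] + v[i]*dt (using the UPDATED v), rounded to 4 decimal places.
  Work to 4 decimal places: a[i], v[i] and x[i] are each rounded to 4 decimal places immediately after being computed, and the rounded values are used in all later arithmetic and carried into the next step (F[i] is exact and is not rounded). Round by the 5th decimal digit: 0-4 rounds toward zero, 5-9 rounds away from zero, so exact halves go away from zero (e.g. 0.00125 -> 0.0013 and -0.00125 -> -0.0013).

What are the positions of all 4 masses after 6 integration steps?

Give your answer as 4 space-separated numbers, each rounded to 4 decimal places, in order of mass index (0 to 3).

Answer: 1.3838 4.8440 9.6268 13.2039

Derivation:
Step 0: x=[4.0000 7.0000 9.0000 10.0000] v=[1.0000 0.0000 0.0000 0.0000]
Step 1: x=[4.2500 6.7500 8.7500 10.5000] v=[0.5000 -0.5000 -0.5000 1.0000]
Step 2: x=[4.0625 6.3750 8.4375 11.3125] v=[-0.3750 -0.7500 -0.6250 1.6250]
Step 3: x=[3.4375 5.9375 8.3281 12.1563] v=[-1.2500 -0.8750 -0.2188 1.6875]
Step 4: x=[2.5781 5.4727 8.5781 12.7930] v=[-1.7188 -0.9297 0.5000 1.2734]
Step 5: x=[1.7978 5.0606 9.1055 13.1260] v=[-1.5606 -0.8243 1.0548 0.6660]
Step 6: x=[1.3838 4.8440 9.6268 13.2039] v=[-0.8281 -0.4333 1.0426 0.1558]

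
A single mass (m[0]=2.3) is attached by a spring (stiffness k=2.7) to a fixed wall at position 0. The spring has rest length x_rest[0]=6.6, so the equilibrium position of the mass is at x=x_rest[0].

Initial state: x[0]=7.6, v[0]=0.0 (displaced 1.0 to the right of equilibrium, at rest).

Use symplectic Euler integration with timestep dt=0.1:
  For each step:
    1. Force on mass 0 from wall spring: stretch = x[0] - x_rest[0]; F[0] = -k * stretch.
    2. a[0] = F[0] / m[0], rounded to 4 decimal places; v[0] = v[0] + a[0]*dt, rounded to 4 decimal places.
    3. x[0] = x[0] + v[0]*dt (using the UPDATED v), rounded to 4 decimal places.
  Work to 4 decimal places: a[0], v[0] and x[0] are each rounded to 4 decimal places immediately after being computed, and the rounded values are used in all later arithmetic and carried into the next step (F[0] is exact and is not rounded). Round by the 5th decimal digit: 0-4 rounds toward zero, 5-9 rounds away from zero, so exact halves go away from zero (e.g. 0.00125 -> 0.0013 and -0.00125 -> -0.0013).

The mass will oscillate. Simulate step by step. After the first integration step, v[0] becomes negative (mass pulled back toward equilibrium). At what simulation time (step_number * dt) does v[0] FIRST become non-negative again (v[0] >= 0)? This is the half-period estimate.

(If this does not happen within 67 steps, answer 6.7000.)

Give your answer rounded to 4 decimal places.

Answer: 2.9000

Derivation:
Step 0: x=[7.6000] v=[0.0000]
Step 1: x=[7.5883] v=[-0.1174]
Step 2: x=[7.5650] v=[-0.2334]
Step 3: x=[7.5303] v=[-0.3467]
Step 4: x=[7.4847] v=[-0.4559]
Step 5: x=[7.4287] v=[-0.5598]
Step 6: x=[7.3630] v=[-0.6571]
Step 7: x=[7.2883] v=[-0.7467]
Step 8: x=[7.2056] v=[-0.8275]
Step 9: x=[7.1157] v=[-0.8986]
Step 10: x=[7.0198] v=[-0.9591]
Step 11: x=[6.9190] v=[-1.0084]
Step 12: x=[6.8144] v=[-1.0459]
Step 13: x=[6.7073] v=[-1.0711]
Step 14: x=[6.5989] v=[-1.0837]
Step 15: x=[6.4905] v=[-1.0836]
Step 16: x=[6.3834] v=[-1.0708]
Step 17: x=[6.2789] v=[-1.0454]
Step 18: x=[6.1781] v=[-1.0077]
Step 19: x=[6.0823] v=[-0.9582]
Step 20: x=[5.9926] v=[-0.8974]
Step 21: x=[5.9100] v=[-0.8261]
Step 22: x=[5.8355] v=[-0.7451]
Step 23: x=[5.7700] v=[-0.6554]
Step 24: x=[5.7142] v=[-0.5580]
Step 25: x=[5.6688] v=[-0.4540]
Step 26: x=[5.6343] v=[-0.3447]
Step 27: x=[5.6112] v=[-0.2313]
Step 28: x=[5.5997] v=[-0.1152]
Step 29: x=[5.5999] v=[0.0022]
First v>=0 after going negative at step 29, time=2.9000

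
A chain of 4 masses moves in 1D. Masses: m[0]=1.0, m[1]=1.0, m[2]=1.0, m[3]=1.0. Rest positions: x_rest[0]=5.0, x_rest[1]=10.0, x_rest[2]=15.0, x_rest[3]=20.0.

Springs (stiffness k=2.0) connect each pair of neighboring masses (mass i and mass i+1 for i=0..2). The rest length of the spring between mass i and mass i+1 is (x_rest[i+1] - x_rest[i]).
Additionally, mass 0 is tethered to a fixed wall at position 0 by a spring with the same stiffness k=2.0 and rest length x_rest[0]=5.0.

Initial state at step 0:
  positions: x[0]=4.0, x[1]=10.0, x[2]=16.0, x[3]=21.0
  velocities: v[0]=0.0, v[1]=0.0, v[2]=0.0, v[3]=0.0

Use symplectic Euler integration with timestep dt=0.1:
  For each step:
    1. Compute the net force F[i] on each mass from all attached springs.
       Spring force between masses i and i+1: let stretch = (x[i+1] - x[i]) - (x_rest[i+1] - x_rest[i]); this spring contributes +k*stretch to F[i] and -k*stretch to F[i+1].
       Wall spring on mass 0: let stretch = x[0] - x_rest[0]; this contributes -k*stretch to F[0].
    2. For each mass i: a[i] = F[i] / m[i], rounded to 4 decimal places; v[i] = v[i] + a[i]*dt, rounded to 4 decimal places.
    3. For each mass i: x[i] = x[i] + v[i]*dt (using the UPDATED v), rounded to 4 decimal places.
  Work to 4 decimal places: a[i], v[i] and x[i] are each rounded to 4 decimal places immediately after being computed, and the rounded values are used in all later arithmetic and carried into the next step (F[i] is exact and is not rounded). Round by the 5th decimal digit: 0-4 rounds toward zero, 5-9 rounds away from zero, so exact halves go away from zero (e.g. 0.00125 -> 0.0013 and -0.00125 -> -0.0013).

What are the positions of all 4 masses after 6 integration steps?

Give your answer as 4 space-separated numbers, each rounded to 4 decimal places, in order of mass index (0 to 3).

Step 0: x=[4.0000 10.0000 16.0000 21.0000] v=[0.0000 0.0000 0.0000 0.0000]
Step 1: x=[4.0400 10.0000 15.9800 21.0000] v=[0.4000 0.0000 -0.2000 0.0000]
Step 2: x=[4.1184 10.0004 15.9408 20.9996] v=[0.7840 0.0040 -0.3920 -0.0040]
Step 3: x=[4.2321 10.0020 15.8840 20.9980] v=[1.1367 0.0157 -0.5683 -0.0158]
Step 4: x=[4.3765 10.0058 15.8118 20.9941] v=[1.4443 0.0381 -0.7219 -0.0386]
Step 5: x=[4.5460 10.0131 15.7271 20.9866] v=[1.6949 0.0734 -0.8466 -0.0751]
Step 6: x=[4.7339 10.0254 15.6334 20.9739] v=[1.8791 0.1228 -0.9375 -0.1270]

Answer: 4.7339 10.0254 15.6334 20.9739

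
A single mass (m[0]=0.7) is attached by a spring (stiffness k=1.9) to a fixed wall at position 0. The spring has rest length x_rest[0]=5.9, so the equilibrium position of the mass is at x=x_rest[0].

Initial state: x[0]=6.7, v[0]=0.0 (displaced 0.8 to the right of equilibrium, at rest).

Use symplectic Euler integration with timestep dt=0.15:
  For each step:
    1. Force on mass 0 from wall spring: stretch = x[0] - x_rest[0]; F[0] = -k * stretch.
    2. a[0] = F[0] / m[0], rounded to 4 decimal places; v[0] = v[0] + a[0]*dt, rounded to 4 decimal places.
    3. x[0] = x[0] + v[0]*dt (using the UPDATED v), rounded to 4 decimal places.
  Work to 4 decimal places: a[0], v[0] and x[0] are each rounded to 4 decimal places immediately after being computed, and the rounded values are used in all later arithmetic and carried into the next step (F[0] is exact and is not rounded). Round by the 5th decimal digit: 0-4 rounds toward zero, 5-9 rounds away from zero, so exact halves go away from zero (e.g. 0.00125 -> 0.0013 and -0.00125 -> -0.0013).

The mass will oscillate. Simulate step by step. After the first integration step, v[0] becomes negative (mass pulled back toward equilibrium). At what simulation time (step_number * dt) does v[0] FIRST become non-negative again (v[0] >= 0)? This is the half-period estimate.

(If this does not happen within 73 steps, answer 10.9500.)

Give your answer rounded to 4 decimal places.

Step 0: x=[6.7000] v=[0.0000]
Step 1: x=[6.6511] v=[-0.3257]
Step 2: x=[6.5564] v=[-0.6315]
Step 3: x=[6.4216] v=[-0.8988]
Step 4: x=[6.2549] v=[-1.1112]
Step 5: x=[6.0665] v=[-1.2557]
Step 6: x=[5.8680] v=[-1.3235]
Step 7: x=[5.6714] v=[-1.3105]
Step 8: x=[5.4888] v=[-1.2174]
Step 9: x=[5.3313] v=[-1.0500]
Step 10: x=[5.2085] v=[-0.8185]
Step 11: x=[5.1280] v=[-0.5370]
Step 12: x=[5.0946] v=[-0.2227]
Step 13: x=[5.1104] v=[0.1052]
First v>=0 after going negative at step 13, time=1.9500

Answer: 1.9500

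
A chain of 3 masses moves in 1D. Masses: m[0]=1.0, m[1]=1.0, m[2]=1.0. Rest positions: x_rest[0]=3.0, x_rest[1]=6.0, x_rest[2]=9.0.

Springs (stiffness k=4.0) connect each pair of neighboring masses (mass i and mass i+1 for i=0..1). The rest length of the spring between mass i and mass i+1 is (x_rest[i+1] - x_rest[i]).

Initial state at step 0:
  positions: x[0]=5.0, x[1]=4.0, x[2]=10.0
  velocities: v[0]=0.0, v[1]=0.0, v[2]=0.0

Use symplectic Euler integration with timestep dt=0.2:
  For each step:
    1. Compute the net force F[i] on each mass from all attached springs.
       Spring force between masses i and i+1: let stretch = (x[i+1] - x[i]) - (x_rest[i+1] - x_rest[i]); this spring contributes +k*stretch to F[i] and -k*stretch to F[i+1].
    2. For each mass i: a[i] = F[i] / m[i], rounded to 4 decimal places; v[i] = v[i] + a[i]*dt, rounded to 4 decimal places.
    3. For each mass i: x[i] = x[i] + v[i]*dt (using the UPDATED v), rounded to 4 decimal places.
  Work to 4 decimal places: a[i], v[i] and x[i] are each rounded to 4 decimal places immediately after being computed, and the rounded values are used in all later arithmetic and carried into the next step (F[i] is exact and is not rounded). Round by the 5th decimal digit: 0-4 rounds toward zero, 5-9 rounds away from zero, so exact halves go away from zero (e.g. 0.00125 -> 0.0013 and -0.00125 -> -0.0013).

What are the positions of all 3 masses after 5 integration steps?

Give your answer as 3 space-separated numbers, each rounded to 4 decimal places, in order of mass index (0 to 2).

Answer: 2.1165 8.1540 8.7294

Derivation:
Step 0: x=[5.0000 4.0000 10.0000] v=[0.0000 0.0000 0.0000]
Step 1: x=[4.3600 5.1200 9.5200] v=[-3.2000 5.6000 -2.4000]
Step 2: x=[3.3616 6.8224 8.8160] v=[-4.9920 8.5120 -3.5200]
Step 3: x=[2.4369 8.2900 8.2730] v=[-4.6234 7.3382 -2.7149]
Step 4: x=[1.9687 8.8184 8.2127] v=[-2.3409 2.6421 -0.3013]
Step 5: x=[2.1165 8.1540 8.7294] v=[0.7389 -3.3222 2.5833]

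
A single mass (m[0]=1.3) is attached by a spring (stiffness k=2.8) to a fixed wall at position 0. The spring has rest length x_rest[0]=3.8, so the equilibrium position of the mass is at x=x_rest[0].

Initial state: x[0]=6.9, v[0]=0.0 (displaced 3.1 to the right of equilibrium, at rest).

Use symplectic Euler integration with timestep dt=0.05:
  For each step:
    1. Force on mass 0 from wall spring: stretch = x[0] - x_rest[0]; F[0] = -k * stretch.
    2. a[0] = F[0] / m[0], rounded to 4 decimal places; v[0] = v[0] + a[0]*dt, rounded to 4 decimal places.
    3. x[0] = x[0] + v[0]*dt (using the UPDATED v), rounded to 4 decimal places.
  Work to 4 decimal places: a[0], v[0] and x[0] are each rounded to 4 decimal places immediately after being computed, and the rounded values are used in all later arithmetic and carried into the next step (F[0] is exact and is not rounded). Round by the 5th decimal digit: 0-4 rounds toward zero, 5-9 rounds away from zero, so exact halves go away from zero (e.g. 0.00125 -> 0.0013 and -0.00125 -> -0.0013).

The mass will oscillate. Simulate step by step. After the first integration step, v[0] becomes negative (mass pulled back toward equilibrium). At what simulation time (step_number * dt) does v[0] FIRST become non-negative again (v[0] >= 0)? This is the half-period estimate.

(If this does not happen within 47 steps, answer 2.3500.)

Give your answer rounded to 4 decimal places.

Answer: 2.1500

Derivation:
Step 0: x=[6.9000] v=[0.0000]
Step 1: x=[6.8833] v=[-0.3338]
Step 2: x=[6.8500] v=[-0.6659]
Step 3: x=[6.8003] v=[-0.9944]
Step 4: x=[6.7344] v=[-1.3175]
Step 5: x=[6.6527] v=[-1.6335]
Step 6: x=[6.5557] v=[-1.9407]
Step 7: x=[6.4438] v=[-2.2375]
Step 8: x=[6.3177] v=[-2.5222]
Step 9: x=[6.1780] v=[-2.7933]
Step 10: x=[6.0255] v=[-3.0494]
Step 11: x=[5.8610] v=[-3.2891]
Step 12: x=[5.6854] v=[-3.5111]
Step 13: x=[5.4997] v=[-3.7141]
Step 14: x=[5.3048] v=[-3.8971]
Step 15: x=[5.1018] v=[-4.0592]
Step 16: x=[4.8918] v=[-4.1994]
Step 17: x=[4.6760] v=[-4.3170]
Step 18: x=[4.4554] v=[-4.4113]
Step 19: x=[4.2313] v=[-4.4819]
Step 20: x=[4.0049] v=[-4.5284]
Step 21: x=[3.7774] v=[-4.5505]
Step 22: x=[3.5500] v=[-4.5481]
Step 23: x=[3.3239] v=[-4.5212]
Step 24: x=[3.1004] v=[-4.4699]
Step 25: x=[2.8807] v=[-4.3946]
Step 26: x=[2.6659] v=[-4.2956]
Step 27: x=[2.4572] v=[-4.1735]
Step 28: x=[2.2558] v=[-4.0289]
Step 29: x=[2.0627] v=[-3.8626]
Step 30: x=[1.8789] v=[-3.6755]
Step 31: x=[1.7055] v=[-3.4686]
Step 32: x=[1.5434] v=[-3.2430]
Step 33: x=[1.3934] v=[-3.0000]
Step 34: x=[1.2564] v=[-2.7408]
Step 35: x=[1.1331] v=[-2.4669]
Step 36: x=[1.0241] v=[-2.1797]
Step 37: x=[0.9301] v=[-1.8808]
Step 38: x=[0.8515] v=[-1.5717]
Step 39: x=[0.7888] v=[-1.2542]
Step 40: x=[0.7423] v=[-0.9299]
Step 41: x=[0.7123] v=[-0.6006]
Step 42: x=[0.6989] v=[-0.2681]
Step 43: x=[0.7022] v=[0.0659]
First v>=0 after going negative at step 43, time=2.1500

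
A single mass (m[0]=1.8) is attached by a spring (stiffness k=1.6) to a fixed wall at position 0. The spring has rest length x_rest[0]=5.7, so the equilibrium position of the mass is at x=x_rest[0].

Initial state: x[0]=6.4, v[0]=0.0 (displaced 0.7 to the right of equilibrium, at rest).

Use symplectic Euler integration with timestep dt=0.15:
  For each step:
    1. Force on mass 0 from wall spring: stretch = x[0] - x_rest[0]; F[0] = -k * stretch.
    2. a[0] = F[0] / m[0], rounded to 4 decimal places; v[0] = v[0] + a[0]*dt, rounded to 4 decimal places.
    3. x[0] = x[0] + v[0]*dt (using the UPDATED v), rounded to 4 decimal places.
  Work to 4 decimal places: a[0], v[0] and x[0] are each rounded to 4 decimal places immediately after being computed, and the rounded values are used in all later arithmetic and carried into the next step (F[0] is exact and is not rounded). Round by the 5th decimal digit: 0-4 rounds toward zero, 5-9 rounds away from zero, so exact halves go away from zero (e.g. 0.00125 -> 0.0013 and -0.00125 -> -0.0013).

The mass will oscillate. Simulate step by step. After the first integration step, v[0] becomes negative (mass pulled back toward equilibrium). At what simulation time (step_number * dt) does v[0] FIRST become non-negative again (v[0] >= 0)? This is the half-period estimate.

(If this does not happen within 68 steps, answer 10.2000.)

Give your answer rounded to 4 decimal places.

Step 0: x=[6.4000] v=[0.0000]
Step 1: x=[6.3860] v=[-0.0933]
Step 2: x=[6.3583] v=[-0.1848]
Step 3: x=[6.3174] v=[-0.2726]
Step 4: x=[6.2642] v=[-0.3549]
Step 5: x=[6.1997] v=[-0.4301]
Step 6: x=[6.1252] v=[-0.4967]
Step 7: x=[6.0422] v=[-0.5534]
Step 8: x=[5.9524] v=[-0.5990]
Step 9: x=[5.8575] v=[-0.6327]
Step 10: x=[5.7594] v=[-0.6537]
Step 11: x=[5.6602] v=[-0.6616]
Step 12: x=[5.5618] v=[-0.6563]
Step 13: x=[5.4661] v=[-0.6379]
Step 14: x=[5.3751] v=[-0.6067]
Step 15: x=[5.2906] v=[-0.5634]
Step 16: x=[5.2143] v=[-0.5088]
Step 17: x=[5.1477] v=[-0.4440]
Step 18: x=[5.0921] v=[-0.3704]
Step 19: x=[5.0487] v=[-0.2893]
Step 20: x=[5.0183] v=[-0.2025]
Step 21: x=[5.0016] v=[-0.1116]
Step 22: x=[4.9988] v=[-0.0185]
Step 23: x=[5.0101] v=[0.0750]
First v>=0 after going negative at step 23, time=3.4500

Answer: 3.4500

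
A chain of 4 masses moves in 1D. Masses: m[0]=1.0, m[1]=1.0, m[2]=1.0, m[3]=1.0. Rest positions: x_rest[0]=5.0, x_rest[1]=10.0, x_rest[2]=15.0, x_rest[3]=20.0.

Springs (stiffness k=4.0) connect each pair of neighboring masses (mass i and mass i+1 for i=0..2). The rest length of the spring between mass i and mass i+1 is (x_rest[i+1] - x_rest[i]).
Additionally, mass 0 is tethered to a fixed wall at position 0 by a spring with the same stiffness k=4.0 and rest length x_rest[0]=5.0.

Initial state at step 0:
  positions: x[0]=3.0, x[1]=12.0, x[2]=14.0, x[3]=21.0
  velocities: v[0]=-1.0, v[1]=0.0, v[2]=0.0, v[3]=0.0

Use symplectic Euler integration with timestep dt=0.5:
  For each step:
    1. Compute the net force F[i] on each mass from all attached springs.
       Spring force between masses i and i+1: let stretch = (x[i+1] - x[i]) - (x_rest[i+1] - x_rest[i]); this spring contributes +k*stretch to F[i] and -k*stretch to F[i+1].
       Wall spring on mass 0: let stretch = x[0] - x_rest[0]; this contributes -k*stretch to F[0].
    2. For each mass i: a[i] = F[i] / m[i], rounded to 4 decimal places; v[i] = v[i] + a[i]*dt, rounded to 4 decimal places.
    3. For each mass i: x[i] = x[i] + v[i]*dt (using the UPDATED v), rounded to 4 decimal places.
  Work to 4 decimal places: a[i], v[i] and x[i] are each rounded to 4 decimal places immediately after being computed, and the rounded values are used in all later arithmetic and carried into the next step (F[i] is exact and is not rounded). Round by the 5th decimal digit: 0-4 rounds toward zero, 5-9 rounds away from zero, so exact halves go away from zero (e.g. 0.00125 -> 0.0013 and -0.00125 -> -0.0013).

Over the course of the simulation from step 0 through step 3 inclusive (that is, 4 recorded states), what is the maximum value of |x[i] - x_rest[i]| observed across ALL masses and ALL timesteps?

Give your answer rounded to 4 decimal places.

Step 0: x=[3.0000 12.0000 14.0000 21.0000] v=[-1.0000 0.0000 0.0000 0.0000]
Step 1: x=[8.5000 5.0000 19.0000 19.0000] v=[11.0000 -14.0000 10.0000 -4.0000]
Step 2: x=[2.0000 15.5000 10.0000 22.0000] v=[-13.0000 21.0000 -18.0000 6.0000]
Step 3: x=[7.0000 7.0000 18.5000 18.0000] v=[10.0000 -17.0000 17.0000 -8.0000]
Max displacement = 5.5000

Answer: 5.5000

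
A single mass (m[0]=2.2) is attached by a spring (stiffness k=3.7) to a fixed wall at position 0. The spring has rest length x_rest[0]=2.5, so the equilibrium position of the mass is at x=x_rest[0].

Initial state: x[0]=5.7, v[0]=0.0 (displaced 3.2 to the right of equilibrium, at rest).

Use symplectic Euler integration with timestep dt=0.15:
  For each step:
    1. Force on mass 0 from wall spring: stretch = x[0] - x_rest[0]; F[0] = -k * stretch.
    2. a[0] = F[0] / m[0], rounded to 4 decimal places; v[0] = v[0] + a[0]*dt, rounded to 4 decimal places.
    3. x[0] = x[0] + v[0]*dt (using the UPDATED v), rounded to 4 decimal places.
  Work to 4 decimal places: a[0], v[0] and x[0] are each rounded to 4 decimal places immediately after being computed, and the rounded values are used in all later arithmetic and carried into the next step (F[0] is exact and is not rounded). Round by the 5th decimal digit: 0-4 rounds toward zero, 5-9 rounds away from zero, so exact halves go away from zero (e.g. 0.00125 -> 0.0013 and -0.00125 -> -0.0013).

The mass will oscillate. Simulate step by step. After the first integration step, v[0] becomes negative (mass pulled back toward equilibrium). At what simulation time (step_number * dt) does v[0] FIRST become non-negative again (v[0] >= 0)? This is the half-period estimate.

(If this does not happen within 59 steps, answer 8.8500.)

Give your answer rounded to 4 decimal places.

Step 0: x=[5.7000] v=[0.0000]
Step 1: x=[5.5789] v=[-0.8073]
Step 2: x=[5.3413] v=[-1.5840]
Step 3: x=[4.9962] v=[-2.3008]
Step 4: x=[4.5566] v=[-2.9305]
Step 5: x=[4.0392] v=[-3.4493]
Step 6: x=[3.4636] v=[-3.8376]
Step 7: x=[2.8515] v=[-4.0807]
Step 8: x=[2.2261] v=[-4.1694]
Step 9: x=[1.6111] v=[-4.1003]
Step 10: x=[1.0297] v=[-3.8761]
Step 11: x=[0.5039] v=[-3.5052]
Step 12: x=[0.0537] v=[-3.0016]
Step 13: x=[-0.3040] v=[-2.3845]
Step 14: x=[-0.5556] v=[-1.6771]
Step 15: x=[-0.6915] v=[-0.9063]
Step 16: x=[-0.7067] v=[-0.1012]
Step 17: x=[-0.6005] v=[0.7078]
First v>=0 after going negative at step 17, time=2.5500

Answer: 2.5500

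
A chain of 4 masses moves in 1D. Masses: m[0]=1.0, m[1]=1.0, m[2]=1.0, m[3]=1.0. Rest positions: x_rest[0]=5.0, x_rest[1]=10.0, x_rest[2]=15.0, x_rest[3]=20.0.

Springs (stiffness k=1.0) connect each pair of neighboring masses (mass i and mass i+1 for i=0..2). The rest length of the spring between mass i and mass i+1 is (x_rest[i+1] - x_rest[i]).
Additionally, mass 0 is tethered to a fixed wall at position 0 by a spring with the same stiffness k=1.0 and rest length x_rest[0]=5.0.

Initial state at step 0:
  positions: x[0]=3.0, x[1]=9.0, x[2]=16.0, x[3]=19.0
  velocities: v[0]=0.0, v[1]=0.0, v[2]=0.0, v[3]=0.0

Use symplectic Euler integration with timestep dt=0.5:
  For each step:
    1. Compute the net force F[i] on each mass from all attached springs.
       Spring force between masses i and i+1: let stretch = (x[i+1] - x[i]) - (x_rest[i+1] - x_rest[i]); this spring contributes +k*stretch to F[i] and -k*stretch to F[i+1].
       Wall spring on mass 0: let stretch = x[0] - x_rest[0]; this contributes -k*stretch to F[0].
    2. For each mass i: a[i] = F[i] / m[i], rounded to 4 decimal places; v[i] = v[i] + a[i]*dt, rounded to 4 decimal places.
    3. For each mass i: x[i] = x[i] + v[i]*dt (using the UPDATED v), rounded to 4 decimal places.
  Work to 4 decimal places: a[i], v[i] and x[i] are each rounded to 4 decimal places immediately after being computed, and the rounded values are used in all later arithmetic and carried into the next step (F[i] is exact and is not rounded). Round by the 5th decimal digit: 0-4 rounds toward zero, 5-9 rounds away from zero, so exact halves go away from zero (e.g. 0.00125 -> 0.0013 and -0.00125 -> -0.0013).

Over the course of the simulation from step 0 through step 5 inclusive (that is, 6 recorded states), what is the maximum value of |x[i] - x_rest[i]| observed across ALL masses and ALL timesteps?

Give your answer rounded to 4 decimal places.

Step 0: x=[3.0000 9.0000 16.0000 19.0000] v=[0.0000 0.0000 0.0000 0.0000]
Step 1: x=[3.7500 9.2500 15.0000 19.5000] v=[1.5000 0.5000 -2.0000 1.0000]
Step 2: x=[4.9375 9.5625 13.6875 20.1250] v=[2.3750 0.6250 -2.6250 1.2500]
Step 3: x=[6.0469 9.7500 12.9531 20.3907] v=[2.2188 0.3750 -1.4688 0.5313]
Step 4: x=[6.5704 9.8125 13.2774 20.0470] v=[1.0469 0.1250 0.6485 -0.6875]
Step 5: x=[6.2618 9.9307 14.4279 19.2609] v=[-0.6173 0.2364 2.3009 -1.5723]
Max displacement = 2.0469

Answer: 2.0469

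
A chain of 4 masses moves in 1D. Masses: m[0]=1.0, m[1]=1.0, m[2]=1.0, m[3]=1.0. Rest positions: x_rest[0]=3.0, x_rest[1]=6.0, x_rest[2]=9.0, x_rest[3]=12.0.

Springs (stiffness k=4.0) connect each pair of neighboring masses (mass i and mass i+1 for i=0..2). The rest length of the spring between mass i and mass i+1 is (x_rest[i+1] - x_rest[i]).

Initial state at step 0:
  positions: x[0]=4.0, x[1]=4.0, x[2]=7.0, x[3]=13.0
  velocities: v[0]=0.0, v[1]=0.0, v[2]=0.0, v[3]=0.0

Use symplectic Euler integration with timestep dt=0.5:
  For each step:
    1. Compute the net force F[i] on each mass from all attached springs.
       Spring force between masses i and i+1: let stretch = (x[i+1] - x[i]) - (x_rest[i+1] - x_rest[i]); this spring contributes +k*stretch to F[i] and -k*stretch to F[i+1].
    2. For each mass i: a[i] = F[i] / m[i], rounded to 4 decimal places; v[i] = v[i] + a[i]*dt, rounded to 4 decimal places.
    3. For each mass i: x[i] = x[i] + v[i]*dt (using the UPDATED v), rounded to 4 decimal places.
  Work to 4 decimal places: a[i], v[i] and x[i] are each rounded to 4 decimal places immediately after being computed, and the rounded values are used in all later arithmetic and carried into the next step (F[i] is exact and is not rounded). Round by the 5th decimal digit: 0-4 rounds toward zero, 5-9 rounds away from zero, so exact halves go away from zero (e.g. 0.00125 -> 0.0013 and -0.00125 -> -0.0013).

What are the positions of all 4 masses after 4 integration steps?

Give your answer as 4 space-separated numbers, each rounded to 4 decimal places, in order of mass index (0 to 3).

Answer: 4.0000 4.0000 7.0000 13.0000

Derivation:
Step 0: x=[4.0000 4.0000 7.0000 13.0000] v=[0.0000 0.0000 0.0000 0.0000]
Step 1: x=[1.0000 7.0000 10.0000 10.0000] v=[-6.0000 6.0000 6.0000 -6.0000]
Step 2: x=[1.0000 7.0000 10.0000 10.0000] v=[0.0000 0.0000 0.0000 0.0000]
Step 3: x=[4.0000 4.0000 7.0000 13.0000] v=[6.0000 -6.0000 -6.0000 6.0000]
Step 4: x=[4.0000 4.0000 7.0000 13.0000] v=[0.0000 0.0000 0.0000 0.0000]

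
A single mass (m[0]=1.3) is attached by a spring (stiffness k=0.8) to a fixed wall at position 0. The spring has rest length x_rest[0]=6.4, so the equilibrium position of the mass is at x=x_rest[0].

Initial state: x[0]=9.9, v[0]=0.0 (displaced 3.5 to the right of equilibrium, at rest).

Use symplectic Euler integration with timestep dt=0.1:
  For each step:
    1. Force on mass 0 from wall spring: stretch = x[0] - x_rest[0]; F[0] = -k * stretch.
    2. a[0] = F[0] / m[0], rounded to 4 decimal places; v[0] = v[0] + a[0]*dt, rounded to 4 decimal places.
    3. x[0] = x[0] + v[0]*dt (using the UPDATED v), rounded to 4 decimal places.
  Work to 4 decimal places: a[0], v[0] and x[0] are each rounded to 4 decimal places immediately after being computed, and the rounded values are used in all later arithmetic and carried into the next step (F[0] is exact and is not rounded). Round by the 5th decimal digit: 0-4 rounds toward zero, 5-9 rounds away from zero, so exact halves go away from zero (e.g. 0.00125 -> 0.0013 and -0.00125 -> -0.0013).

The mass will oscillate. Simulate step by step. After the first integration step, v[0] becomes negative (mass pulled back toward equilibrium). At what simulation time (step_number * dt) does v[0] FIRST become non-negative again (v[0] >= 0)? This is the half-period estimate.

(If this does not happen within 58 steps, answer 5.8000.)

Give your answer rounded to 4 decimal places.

Answer: 4.1000

Derivation:
Step 0: x=[9.9000] v=[0.0000]
Step 1: x=[9.8785] v=[-0.2154]
Step 2: x=[9.8356] v=[-0.4295]
Step 3: x=[9.7715] v=[-0.6409]
Step 4: x=[9.6867] v=[-0.8484]
Step 5: x=[9.5816] v=[-1.0507]
Step 6: x=[9.4570] v=[-1.2465]
Step 7: x=[9.3135] v=[-1.4346]
Step 8: x=[9.1521] v=[-1.6139]
Step 9: x=[8.9738] v=[-1.7833]
Step 10: x=[8.7796] v=[-1.9417]
Step 11: x=[8.5708] v=[-2.0881]
Step 12: x=[8.3486] v=[-2.2217]
Step 13: x=[8.1144] v=[-2.3416]
Step 14: x=[7.8697] v=[-2.4471]
Step 15: x=[7.6160] v=[-2.5375]
Step 16: x=[7.3548] v=[-2.6123]
Step 17: x=[7.0877] v=[-2.6711]
Step 18: x=[6.8164] v=[-2.7134]
Step 19: x=[6.5425] v=[-2.7390]
Step 20: x=[6.2677] v=[-2.7478]
Step 21: x=[5.9937] v=[-2.7397]
Step 22: x=[5.7222] v=[-2.7147]
Step 23: x=[5.4549] v=[-2.6730]
Step 24: x=[5.1934] v=[-2.6148]
Step 25: x=[4.9393] v=[-2.5406]
Step 26: x=[4.6942] v=[-2.4507]
Step 27: x=[4.4596] v=[-2.3457]
Step 28: x=[4.2370] v=[-2.2263]
Step 29: x=[4.0277] v=[-2.0932]
Step 30: x=[3.8330] v=[-1.9472]
Step 31: x=[3.6541] v=[-1.7892]
Step 32: x=[3.4921] v=[-1.6202]
Step 33: x=[3.3480] v=[-1.4413]
Step 34: x=[3.2227] v=[-1.2535]
Step 35: x=[3.1169] v=[-1.0580]
Step 36: x=[3.0313] v=[-0.8560]
Step 37: x=[2.9664] v=[-0.6487]
Step 38: x=[2.9227] v=[-0.4374]
Step 39: x=[2.9004] v=[-0.2234]
Step 40: x=[2.8996] v=[-0.0080]
Step 41: x=[2.9203] v=[0.2074]
First v>=0 after going negative at step 41, time=4.1000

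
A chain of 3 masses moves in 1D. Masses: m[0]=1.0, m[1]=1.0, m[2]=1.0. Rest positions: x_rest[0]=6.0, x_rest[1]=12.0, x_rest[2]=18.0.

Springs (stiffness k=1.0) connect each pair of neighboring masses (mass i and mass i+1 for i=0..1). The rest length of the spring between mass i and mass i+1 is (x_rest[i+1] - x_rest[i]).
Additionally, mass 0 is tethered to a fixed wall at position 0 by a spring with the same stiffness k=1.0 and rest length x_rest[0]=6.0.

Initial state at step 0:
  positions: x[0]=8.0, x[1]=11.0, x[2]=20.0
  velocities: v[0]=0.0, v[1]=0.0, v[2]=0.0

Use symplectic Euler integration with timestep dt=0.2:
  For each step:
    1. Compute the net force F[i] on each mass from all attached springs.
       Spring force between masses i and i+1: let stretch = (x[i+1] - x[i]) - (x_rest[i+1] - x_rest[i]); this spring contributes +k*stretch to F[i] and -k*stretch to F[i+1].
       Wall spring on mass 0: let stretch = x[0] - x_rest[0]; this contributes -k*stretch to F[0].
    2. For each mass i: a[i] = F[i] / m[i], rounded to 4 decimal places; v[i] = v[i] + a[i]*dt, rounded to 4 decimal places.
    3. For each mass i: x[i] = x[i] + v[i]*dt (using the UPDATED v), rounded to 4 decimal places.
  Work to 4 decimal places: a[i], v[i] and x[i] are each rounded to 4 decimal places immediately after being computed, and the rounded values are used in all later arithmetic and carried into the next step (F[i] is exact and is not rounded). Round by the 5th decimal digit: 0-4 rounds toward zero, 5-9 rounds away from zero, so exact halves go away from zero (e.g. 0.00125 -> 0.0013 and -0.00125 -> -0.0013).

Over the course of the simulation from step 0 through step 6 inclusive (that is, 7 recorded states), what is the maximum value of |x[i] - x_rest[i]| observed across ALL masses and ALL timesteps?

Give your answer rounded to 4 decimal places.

Step 0: x=[8.0000 11.0000 20.0000] v=[0.0000 0.0000 0.0000]
Step 1: x=[7.8000 11.2400 19.8800] v=[-1.0000 1.2000 -0.6000]
Step 2: x=[7.4256 11.6880 19.6544] v=[-1.8720 2.2400 -1.1280]
Step 3: x=[6.9247 12.2842 19.3501] v=[-2.5046 2.9808 -1.5213]
Step 4: x=[6.3612 12.9486 19.0032] v=[-2.8176 3.3221 -1.7345]
Step 5: x=[5.8067 13.5917 18.6541] v=[-2.7724 3.2155 -1.7454]
Step 6: x=[5.3314 14.1259 18.3425] v=[-2.3767 2.6710 -1.5579]
Max displacement = 2.1259

Answer: 2.1259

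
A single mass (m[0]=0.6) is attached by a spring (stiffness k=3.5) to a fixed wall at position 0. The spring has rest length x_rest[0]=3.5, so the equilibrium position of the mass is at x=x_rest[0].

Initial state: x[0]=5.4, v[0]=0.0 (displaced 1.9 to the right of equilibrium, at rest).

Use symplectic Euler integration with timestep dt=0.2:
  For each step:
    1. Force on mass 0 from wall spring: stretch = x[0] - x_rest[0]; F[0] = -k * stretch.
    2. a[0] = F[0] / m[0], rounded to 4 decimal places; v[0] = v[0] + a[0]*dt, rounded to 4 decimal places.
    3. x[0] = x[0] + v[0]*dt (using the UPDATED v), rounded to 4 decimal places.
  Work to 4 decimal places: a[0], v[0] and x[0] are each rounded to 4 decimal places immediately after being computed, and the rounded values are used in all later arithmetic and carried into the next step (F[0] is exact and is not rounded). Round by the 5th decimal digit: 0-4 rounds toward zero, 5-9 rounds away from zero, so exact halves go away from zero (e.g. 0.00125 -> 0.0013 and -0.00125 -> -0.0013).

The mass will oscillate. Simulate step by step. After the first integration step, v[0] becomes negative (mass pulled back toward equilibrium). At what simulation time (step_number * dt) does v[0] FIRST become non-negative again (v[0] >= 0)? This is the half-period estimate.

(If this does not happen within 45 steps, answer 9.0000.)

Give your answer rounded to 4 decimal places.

Step 0: x=[5.4000] v=[0.0000]
Step 1: x=[4.9567] v=[-2.2167]
Step 2: x=[4.1735] v=[-3.9162]
Step 3: x=[3.2331] v=[-4.7020]
Step 4: x=[2.3550] v=[-4.3906]
Step 5: x=[1.7440] v=[-3.0548]
Step 6: x=[1.5428] v=[-1.0061]
Step 7: x=[1.7983] v=[1.2773]
First v>=0 after going negative at step 7, time=1.4000

Answer: 1.4000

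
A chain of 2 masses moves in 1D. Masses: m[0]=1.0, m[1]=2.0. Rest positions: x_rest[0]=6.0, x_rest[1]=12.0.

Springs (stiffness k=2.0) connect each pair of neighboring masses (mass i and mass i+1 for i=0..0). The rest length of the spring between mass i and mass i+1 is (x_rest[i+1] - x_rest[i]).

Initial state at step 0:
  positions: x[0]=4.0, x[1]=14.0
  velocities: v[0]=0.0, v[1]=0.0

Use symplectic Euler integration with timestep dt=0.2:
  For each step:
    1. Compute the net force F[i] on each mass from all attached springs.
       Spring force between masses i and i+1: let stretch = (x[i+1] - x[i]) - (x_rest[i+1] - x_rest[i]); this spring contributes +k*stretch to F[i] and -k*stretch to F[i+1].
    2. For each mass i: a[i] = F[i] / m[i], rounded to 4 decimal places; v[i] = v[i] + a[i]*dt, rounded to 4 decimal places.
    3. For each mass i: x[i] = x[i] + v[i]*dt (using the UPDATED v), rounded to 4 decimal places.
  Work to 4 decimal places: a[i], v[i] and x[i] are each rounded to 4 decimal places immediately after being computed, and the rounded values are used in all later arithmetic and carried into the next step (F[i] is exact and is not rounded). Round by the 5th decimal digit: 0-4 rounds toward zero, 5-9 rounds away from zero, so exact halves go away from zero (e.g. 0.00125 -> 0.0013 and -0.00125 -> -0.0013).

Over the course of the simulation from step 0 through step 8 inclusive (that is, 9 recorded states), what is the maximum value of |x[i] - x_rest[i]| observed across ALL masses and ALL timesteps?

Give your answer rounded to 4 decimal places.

Answer: 3.3294

Derivation:
Step 0: x=[4.0000 14.0000] v=[0.0000 0.0000]
Step 1: x=[4.3200 13.8400] v=[1.6000 -0.8000]
Step 2: x=[4.9216 13.5392] v=[3.0080 -1.5040]
Step 3: x=[5.7326 13.1337] v=[4.0550 -2.0275]
Step 4: x=[6.6557 12.6722] v=[4.6154 -2.3077]
Step 5: x=[7.5801 12.2100] v=[4.6220 -2.3110]
Step 6: x=[8.3949 11.8026] v=[4.0740 -2.0370]
Step 7: x=[9.0023 11.4989] v=[3.0371 -1.5185]
Step 8: x=[9.3294 11.3353] v=[1.6357 -0.8178]
Max displacement = 3.3294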